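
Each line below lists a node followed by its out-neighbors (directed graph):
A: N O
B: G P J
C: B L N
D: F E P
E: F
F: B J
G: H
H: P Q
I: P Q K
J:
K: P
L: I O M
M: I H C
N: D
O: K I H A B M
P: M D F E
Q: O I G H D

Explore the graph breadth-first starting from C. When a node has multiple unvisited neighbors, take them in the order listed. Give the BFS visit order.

C → B → L → N → G → P → J → I → O → M → D → H → F → E → Q → K → A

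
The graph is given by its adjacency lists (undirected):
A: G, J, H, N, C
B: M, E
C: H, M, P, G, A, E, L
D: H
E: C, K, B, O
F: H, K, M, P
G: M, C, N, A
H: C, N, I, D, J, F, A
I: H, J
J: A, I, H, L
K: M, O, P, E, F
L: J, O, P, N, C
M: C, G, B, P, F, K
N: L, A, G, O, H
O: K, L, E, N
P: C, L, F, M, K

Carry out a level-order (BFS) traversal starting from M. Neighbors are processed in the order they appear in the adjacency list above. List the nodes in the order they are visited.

M → C → G → B → P → F → K → H → A → E → L → N → O → I → D → J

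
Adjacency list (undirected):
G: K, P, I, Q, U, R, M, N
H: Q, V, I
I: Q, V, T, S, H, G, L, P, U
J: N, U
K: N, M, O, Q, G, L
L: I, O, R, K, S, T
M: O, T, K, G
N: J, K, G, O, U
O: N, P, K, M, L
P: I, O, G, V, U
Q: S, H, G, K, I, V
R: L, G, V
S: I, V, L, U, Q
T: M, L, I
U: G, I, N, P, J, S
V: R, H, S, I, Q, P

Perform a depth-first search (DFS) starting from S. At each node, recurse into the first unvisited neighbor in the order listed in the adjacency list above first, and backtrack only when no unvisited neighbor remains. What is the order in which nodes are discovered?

Visit S
S → I
I → Q
Q → H
H → V
V → R
R → L
L → O
O → N
N → J
J → U
U → G
G → K
K → M
M → T
G → P

S, I, Q, H, V, R, L, O, N, J, U, G, K, M, T, P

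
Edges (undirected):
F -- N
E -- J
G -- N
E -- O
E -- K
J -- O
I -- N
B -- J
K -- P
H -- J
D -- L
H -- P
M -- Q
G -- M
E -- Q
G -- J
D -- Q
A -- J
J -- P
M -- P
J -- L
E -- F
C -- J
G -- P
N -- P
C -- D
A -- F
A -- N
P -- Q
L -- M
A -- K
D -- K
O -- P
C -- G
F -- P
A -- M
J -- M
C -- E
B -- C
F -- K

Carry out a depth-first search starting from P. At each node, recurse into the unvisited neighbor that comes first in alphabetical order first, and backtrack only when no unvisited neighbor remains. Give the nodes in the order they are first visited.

P -> F -> A -> J -> B -> C -> D -> K -> E -> O -> Q -> M -> G -> N -> I -> L -> H

Visit P
P → F
F → A
A → J
J → B
B → C
C → D
D → K
K → E
E → O
E → Q
Q → M
M → G
G → N
N → I
M → L
J → H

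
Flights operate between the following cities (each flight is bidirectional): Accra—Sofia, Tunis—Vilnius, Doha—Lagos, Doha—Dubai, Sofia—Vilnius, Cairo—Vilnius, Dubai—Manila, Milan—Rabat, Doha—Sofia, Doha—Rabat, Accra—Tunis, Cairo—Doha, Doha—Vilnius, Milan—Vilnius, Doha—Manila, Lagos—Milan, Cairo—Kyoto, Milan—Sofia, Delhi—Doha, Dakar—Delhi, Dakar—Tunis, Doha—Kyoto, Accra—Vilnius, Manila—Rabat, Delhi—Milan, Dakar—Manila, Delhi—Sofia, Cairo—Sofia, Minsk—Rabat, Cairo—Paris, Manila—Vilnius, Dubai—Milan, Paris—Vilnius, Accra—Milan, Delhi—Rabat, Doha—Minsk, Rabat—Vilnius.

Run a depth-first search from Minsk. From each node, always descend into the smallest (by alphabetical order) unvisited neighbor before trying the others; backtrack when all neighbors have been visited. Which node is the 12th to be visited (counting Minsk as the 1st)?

Visit Minsk
Minsk → Doha
Doha → Cairo
Cairo → Kyoto
Cairo → Paris
Paris → Vilnius
Vilnius → Accra
Accra → Milan
Milan → Delhi
Delhi → Dakar
Dakar → Manila
Manila → Dubai
Manila → Rabat
Dakar → Tunis
Delhi → Sofia
Milan → Lagos

Visit order: Minsk, Doha, Cairo, Kyoto, Paris, Vilnius, Accra, Milan, Delhi, Dakar, Manila, Dubai, Rabat, Tunis, Sofia, Lagos

Dubai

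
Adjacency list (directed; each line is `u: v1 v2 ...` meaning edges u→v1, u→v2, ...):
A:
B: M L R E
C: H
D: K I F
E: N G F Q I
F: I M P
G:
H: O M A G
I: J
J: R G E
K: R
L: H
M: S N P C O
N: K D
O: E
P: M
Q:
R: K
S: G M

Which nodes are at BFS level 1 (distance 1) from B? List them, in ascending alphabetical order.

E, L, M, R

Level 0: B
Level 1: E, L, M, R
Level 2: C, F, G, H, I, K, N, O, P, Q, S
Level 3: A, D, J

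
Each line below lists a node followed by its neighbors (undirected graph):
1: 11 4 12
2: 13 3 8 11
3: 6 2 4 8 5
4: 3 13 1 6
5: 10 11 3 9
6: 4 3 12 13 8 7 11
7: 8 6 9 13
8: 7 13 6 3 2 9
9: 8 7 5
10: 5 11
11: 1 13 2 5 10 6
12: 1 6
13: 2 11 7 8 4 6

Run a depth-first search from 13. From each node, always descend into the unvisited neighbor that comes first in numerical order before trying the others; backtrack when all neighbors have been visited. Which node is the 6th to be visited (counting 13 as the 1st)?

11

Visit 13
13 → 2
2 → 3
3 → 4
4 → 1
1 → 11
11 → 5
5 → 9
9 → 7
7 → 6
6 → 8
6 → 12
5 → 10

Visit order: 13, 2, 3, 4, 1, 11, 5, 9, 7, 6, 8, 12, 10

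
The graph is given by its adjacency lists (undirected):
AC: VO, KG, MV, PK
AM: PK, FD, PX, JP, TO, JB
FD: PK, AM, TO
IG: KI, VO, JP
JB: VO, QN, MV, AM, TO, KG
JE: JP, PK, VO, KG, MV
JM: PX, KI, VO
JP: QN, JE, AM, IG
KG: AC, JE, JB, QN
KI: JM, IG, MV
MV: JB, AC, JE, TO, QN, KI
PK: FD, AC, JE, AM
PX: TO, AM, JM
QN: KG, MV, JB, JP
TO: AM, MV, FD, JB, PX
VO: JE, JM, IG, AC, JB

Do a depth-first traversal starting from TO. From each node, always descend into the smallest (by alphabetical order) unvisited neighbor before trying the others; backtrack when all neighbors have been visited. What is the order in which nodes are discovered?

TO, AM, FD, PK, AC, KG, JB, MV, JE, JP, IG, KI, JM, PX, VO, QN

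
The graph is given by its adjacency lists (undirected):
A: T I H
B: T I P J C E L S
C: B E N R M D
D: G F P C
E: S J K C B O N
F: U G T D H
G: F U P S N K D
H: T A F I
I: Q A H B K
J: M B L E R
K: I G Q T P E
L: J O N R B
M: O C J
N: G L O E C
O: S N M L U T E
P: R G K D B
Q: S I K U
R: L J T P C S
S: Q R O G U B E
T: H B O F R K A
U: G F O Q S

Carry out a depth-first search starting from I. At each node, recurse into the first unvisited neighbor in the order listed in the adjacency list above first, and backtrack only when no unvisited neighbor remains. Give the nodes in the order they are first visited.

Visit I
I → Q
Q → S
S → R
R → L
L → J
J → M
M → O
O → N
N → G
G → F
F → U
F → T
T → H
H → A
T → B
B → P
P → K
K → E
E → C
C → D

I → Q → S → R → L → J → M → O → N → G → F → U → T → H → A → B → P → K → E → C → D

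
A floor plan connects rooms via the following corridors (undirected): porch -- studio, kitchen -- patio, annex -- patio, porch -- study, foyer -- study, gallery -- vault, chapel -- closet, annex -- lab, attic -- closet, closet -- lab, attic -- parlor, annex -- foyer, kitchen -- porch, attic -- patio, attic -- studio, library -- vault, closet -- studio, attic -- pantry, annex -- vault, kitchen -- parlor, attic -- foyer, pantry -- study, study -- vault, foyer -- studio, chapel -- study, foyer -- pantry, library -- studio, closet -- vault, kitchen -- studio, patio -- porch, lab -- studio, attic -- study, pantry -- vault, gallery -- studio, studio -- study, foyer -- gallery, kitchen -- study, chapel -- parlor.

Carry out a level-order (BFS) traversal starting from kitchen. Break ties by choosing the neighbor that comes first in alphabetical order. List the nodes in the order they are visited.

Visit kitchen; enqueue parlor, patio, porch, studio, study → queue [parlor, patio, porch, studio, study]
Visit parlor; enqueue attic, chapel → queue [patio, porch, studio, study, attic, chapel]
Visit patio; enqueue annex → queue [porch, studio, study, attic, chapel, annex]
Visit porch → queue [studio, study, attic, chapel, annex]
Visit studio; enqueue closet, foyer, gallery, lab, library → queue [study, attic, chapel, annex, closet, foyer, gallery, lab, library]
Visit study; enqueue pantry, vault → queue [attic, chapel, annex, closet, foyer, gallery, lab, library, pantry, vault]
Visit attic → queue [chapel, annex, closet, foyer, gallery, lab, library, pantry, vault]
Visit chapel → queue [annex, closet, foyer, gallery, lab, library, pantry, vault]
Visit annex → queue [closet, foyer, gallery, lab, library, pantry, vault]
Visit closet → queue [foyer, gallery, lab, library, pantry, vault]
Visit foyer → queue [gallery, lab, library, pantry, vault]
Visit gallery → queue [lab, library, pantry, vault]
Visit lab → queue [library, pantry, vault]
Visit library → queue [pantry, vault]
Visit pantry → queue [vault]
Visit vault → queue []

kitchen -> parlor -> patio -> porch -> studio -> study -> attic -> chapel -> annex -> closet -> foyer -> gallery -> lab -> library -> pantry -> vault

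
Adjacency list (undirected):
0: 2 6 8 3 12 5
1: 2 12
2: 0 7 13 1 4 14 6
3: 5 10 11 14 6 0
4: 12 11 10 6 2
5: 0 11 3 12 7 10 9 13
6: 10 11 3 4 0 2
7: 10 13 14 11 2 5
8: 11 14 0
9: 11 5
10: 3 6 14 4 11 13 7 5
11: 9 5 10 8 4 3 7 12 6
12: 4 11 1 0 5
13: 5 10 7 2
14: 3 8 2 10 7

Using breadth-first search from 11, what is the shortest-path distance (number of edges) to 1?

2

Level 0: 11
Level 1: 3, 4, 5, 6, 7, 8, 9, 10, 12
Level 2: 0, 1, 2, 13, 14
1 first appears at level 2.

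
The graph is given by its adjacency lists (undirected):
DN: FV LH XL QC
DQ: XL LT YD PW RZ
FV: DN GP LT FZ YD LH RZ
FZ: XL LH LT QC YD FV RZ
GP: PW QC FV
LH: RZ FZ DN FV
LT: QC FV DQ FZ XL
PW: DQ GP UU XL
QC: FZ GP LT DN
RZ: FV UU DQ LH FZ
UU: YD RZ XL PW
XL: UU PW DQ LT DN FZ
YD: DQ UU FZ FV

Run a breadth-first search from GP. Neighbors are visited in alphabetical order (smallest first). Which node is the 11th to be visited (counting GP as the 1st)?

DQ

Visit GP; enqueue FV, PW, QC → queue [FV, PW, QC]
Visit FV; enqueue DN, FZ, LH, LT, RZ, YD → queue [PW, QC, DN, FZ, LH, LT, RZ, YD]
Visit PW; enqueue DQ, UU, XL → queue [QC, DN, FZ, LH, LT, RZ, YD, DQ, UU, XL]
Visit QC → queue [DN, FZ, LH, LT, RZ, YD, DQ, UU, XL]
Visit DN → queue [FZ, LH, LT, RZ, YD, DQ, UU, XL]
Visit FZ → queue [LH, LT, RZ, YD, DQ, UU, XL]
Visit LH → queue [LT, RZ, YD, DQ, UU, XL]
Visit LT → queue [RZ, YD, DQ, UU, XL]
Visit RZ → queue [YD, DQ, UU, XL]
Visit YD → queue [DQ, UU, XL]
Visit DQ → queue [UU, XL]
Visit UU → queue [XL]
Visit XL → queue []

Visit order: GP, FV, PW, QC, DN, FZ, LH, LT, RZ, YD, DQ, UU, XL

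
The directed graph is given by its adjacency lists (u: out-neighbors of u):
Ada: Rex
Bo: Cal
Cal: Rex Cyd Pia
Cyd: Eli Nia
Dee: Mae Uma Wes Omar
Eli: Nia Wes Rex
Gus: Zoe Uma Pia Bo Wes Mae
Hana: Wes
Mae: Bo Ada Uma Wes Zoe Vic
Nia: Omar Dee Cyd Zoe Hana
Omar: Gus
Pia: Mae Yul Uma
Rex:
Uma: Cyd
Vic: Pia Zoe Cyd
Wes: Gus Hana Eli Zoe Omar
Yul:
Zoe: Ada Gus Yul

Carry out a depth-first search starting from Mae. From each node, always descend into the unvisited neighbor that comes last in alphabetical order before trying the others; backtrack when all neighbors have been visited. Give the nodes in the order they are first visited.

Visit Mae
Mae → Zoe
Zoe → Yul
Zoe → Gus
Gus → Wes
Wes → Omar
Wes → Hana
Wes → Eli
Eli → Rex
Eli → Nia
Nia → Dee
Dee → Uma
Uma → Cyd
Gus → Pia
Gus → Bo
Bo → Cal
Zoe → Ada
Mae → Vic

Mae Zoe Yul Gus Wes Omar Hana Eli Rex Nia Dee Uma Cyd Pia Bo Cal Ada Vic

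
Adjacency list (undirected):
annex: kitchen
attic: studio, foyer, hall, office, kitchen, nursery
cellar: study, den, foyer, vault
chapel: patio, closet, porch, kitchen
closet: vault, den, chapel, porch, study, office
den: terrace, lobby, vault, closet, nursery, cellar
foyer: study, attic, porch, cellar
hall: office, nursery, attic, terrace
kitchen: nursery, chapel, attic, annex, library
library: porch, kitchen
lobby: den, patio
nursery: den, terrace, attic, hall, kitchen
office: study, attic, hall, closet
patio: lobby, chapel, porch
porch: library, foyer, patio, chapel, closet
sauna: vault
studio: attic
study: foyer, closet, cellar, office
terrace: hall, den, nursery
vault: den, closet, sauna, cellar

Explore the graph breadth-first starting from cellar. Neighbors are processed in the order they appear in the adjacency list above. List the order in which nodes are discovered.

Visit cellar; enqueue study, den, foyer, vault → queue [study, den, foyer, vault]
Visit study; enqueue closet, office → queue [den, foyer, vault, closet, office]
Visit den; enqueue terrace, lobby, nursery → queue [foyer, vault, closet, office, terrace, lobby, nursery]
Visit foyer; enqueue attic, porch → queue [vault, closet, office, terrace, lobby, nursery, attic, porch]
Visit vault; enqueue sauna → queue [closet, office, terrace, lobby, nursery, attic, porch, sauna]
Visit closet; enqueue chapel → queue [office, terrace, lobby, nursery, attic, porch, sauna, chapel]
Visit office; enqueue hall → queue [terrace, lobby, nursery, attic, porch, sauna, chapel, hall]
Visit terrace → queue [lobby, nursery, attic, porch, sauna, chapel, hall]
Visit lobby; enqueue patio → queue [nursery, attic, porch, sauna, chapel, hall, patio]
Visit nursery; enqueue kitchen → queue [attic, porch, sauna, chapel, hall, patio, kitchen]
Visit attic; enqueue studio → queue [porch, sauna, chapel, hall, patio, kitchen, studio]
Visit porch; enqueue library → queue [sauna, chapel, hall, patio, kitchen, studio, library]
Visit sauna → queue [chapel, hall, patio, kitchen, studio, library]
Visit chapel → queue [hall, patio, kitchen, studio, library]
Visit hall → queue [patio, kitchen, studio, library]
Visit patio → queue [kitchen, studio, library]
Visit kitchen; enqueue annex → queue [studio, library, annex]
Visit studio → queue [library, annex]
Visit library → queue [annex]
Visit annex → queue []

cellar → study → den → foyer → vault → closet → office → terrace → lobby → nursery → attic → porch → sauna → chapel → hall → patio → kitchen → studio → library → annex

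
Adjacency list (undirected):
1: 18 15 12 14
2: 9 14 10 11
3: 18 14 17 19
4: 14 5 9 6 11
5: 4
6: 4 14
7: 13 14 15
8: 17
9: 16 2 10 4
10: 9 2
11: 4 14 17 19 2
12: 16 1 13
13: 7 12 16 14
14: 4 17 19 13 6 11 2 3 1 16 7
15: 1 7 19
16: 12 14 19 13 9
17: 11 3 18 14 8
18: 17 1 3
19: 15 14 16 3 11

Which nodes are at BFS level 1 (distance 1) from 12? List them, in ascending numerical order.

Level 0: 12
Level 1: 1, 13, 16
Level 2: 7, 9, 14, 15, 18, 19
Level 3: 2, 3, 4, 6, 10, 11, 17
Level 4: 5, 8

1, 13, 16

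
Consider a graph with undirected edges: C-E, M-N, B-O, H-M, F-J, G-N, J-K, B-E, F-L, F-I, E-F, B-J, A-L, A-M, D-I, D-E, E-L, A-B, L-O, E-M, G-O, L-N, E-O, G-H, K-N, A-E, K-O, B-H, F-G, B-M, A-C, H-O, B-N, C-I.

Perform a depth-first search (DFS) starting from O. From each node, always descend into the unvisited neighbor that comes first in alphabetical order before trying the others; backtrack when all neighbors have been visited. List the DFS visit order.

Visit O
O → B
B → A
A → C
C → E
E → D
D → I
I → F
F → G
G → H
H → M
M → N
N → K
K → J
N → L

O, B, A, C, E, D, I, F, G, H, M, N, K, J, L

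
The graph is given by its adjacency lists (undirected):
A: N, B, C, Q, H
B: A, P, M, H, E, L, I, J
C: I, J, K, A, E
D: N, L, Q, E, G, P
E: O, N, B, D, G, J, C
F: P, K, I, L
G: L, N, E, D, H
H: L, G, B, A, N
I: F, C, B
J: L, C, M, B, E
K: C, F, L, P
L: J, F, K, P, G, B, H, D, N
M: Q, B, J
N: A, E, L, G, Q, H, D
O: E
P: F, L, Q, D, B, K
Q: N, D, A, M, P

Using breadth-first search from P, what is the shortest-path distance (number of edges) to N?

2

Level 0: P
Level 1: B, D, F, K, L, Q
Level 2: A, C, E, G, H, I, J, M, N
Level 3: O
N first appears at level 2.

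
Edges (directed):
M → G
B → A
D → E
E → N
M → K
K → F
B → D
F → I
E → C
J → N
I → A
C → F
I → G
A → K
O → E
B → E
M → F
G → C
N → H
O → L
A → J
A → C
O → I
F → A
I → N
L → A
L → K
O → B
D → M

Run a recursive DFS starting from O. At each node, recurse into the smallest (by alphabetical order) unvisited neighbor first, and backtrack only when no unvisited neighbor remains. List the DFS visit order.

O, B, A, C, F, I, G, N, H, J, K, D, E, M, L

Visit O
O → B
B → A
A → C
C → F
F → I
I → G
I → N
N → H
A → J
A → K
B → D
D → E
D → M
O → L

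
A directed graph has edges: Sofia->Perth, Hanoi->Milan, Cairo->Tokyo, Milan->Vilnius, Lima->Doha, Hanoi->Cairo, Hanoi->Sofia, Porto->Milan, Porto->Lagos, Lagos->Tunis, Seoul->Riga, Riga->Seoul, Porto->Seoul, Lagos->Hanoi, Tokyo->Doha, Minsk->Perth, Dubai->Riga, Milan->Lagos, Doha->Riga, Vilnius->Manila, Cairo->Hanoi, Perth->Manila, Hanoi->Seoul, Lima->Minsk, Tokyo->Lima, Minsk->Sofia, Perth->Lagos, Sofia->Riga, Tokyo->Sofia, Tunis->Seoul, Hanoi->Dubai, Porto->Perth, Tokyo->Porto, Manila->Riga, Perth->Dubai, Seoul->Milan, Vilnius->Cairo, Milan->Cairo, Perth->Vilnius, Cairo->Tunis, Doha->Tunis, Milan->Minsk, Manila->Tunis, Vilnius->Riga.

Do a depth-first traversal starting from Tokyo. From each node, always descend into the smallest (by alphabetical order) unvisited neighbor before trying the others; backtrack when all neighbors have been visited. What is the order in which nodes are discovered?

Tokyo -> Doha -> Riga -> Seoul -> Milan -> Cairo -> Hanoi -> Dubai -> Sofia -> Perth -> Lagos -> Tunis -> Manila -> Vilnius -> Minsk -> Lima -> Porto

Visit Tokyo
Tokyo → Doha
Doha → Riga
Riga → Seoul
Seoul → Milan
Milan → Cairo
Cairo → Hanoi
Hanoi → Dubai
Hanoi → Sofia
Sofia → Perth
Perth → Lagos
Lagos → Tunis
Perth → Manila
Perth → Vilnius
Milan → Minsk
Tokyo → Lima
Tokyo → Porto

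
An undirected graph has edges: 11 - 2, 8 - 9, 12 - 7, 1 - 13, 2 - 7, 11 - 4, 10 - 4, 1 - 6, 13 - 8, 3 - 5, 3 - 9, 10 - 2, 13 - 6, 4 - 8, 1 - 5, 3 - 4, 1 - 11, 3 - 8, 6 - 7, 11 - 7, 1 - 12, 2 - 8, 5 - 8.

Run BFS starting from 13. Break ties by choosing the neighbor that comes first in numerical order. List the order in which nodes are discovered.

Visit 13; enqueue 1, 6, 8 → queue [1, 6, 8]
Visit 1; enqueue 5, 11, 12 → queue [6, 8, 5, 11, 12]
Visit 6; enqueue 7 → queue [8, 5, 11, 12, 7]
Visit 8; enqueue 2, 3, 4, 9 → queue [5, 11, 12, 7, 2, 3, 4, 9]
Visit 5 → queue [11, 12, 7, 2, 3, 4, 9]
Visit 11 → queue [12, 7, 2, 3, 4, 9]
Visit 12 → queue [7, 2, 3, 4, 9]
Visit 7 → queue [2, 3, 4, 9]
Visit 2; enqueue 10 → queue [3, 4, 9, 10]
Visit 3 → queue [4, 9, 10]
Visit 4 → queue [9, 10]
Visit 9 → queue [10]
Visit 10 → queue []

13 1 6 8 5 11 12 7 2 3 4 9 10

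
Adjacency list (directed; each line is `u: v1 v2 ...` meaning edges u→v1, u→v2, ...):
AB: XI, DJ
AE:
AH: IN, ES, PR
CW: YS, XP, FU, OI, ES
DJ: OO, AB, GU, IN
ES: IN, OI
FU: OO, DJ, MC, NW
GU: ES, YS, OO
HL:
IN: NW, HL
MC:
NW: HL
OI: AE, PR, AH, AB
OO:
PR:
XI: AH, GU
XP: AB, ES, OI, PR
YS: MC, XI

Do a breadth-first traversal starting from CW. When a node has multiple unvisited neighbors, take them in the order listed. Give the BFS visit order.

Visit CW; enqueue YS, XP, FU, OI, ES → queue [YS, XP, FU, OI, ES]
Visit YS; enqueue MC, XI → queue [XP, FU, OI, ES, MC, XI]
Visit XP; enqueue AB, PR → queue [FU, OI, ES, MC, XI, AB, PR]
Visit FU; enqueue OO, DJ, NW → queue [OI, ES, MC, XI, AB, PR, OO, DJ, NW]
Visit OI; enqueue AE, AH → queue [ES, MC, XI, AB, PR, OO, DJ, NW, AE, AH]
Visit ES; enqueue IN → queue [MC, XI, AB, PR, OO, DJ, NW, AE, AH, IN]
Visit MC → queue [XI, AB, PR, OO, DJ, NW, AE, AH, IN]
Visit XI; enqueue GU → queue [AB, PR, OO, DJ, NW, AE, AH, IN, GU]
Visit AB → queue [PR, OO, DJ, NW, AE, AH, IN, GU]
Visit PR → queue [OO, DJ, NW, AE, AH, IN, GU]
Visit OO → queue [DJ, NW, AE, AH, IN, GU]
Visit DJ → queue [NW, AE, AH, IN, GU]
Visit NW; enqueue HL → queue [AE, AH, IN, GU, HL]
Visit AE → queue [AH, IN, GU, HL]
Visit AH → queue [IN, GU, HL]
Visit IN → queue [GU, HL]
Visit GU → queue [HL]
Visit HL → queue []

CW → YS → XP → FU → OI → ES → MC → XI → AB → PR → OO → DJ → NW → AE → AH → IN → GU → HL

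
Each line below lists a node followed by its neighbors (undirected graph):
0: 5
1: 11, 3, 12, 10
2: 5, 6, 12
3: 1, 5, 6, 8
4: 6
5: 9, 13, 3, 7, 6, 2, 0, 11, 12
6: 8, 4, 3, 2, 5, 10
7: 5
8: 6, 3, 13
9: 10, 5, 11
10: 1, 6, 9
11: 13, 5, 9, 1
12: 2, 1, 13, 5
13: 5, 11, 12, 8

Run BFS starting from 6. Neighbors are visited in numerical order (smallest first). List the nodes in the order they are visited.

Visit 6; enqueue 2, 3, 4, 5, 8, 10 → queue [2, 3, 4, 5, 8, 10]
Visit 2; enqueue 12 → queue [3, 4, 5, 8, 10, 12]
Visit 3; enqueue 1 → queue [4, 5, 8, 10, 12, 1]
Visit 4 → queue [5, 8, 10, 12, 1]
Visit 5; enqueue 0, 7, 9, 11, 13 → queue [8, 10, 12, 1, 0, 7, 9, 11, 13]
Visit 8 → queue [10, 12, 1, 0, 7, 9, 11, 13]
Visit 10 → queue [12, 1, 0, 7, 9, 11, 13]
Visit 12 → queue [1, 0, 7, 9, 11, 13]
Visit 1 → queue [0, 7, 9, 11, 13]
Visit 0 → queue [7, 9, 11, 13]
Visit 7 → queue [9, 11, 13]
Visit 9 → queue [11, 13]
Visit 11 → queue [13]
Visit 13 → queue []

6, 2, 3, 4, 5, 8, 10, 12, 1, 0, 7, 9, 11, 13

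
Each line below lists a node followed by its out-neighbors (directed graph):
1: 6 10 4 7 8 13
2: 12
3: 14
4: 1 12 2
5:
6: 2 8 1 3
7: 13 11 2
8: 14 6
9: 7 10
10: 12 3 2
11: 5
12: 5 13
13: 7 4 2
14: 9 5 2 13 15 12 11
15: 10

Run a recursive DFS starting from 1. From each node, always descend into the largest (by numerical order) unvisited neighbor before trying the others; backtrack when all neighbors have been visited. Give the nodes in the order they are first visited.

1 → 13 → 7 → 11 → 5 → 2 → 12 → 4 → 10 → 3 → 14 → 15 → 9 → 8 → 6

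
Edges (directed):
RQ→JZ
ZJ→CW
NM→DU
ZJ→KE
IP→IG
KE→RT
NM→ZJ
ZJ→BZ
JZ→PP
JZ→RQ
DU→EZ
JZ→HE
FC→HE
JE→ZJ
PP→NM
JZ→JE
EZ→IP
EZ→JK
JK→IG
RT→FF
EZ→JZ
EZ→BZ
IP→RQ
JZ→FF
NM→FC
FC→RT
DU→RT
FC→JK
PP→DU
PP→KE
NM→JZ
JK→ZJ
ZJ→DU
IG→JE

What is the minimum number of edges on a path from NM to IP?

Level 0: NM
Level 1: DU, FC, JZ, ZJ
Level 2: BZ, CW, EZ, FF, HE, JE, JK, KE, PP, RQ, RT
Level 3: IG, IP
IP first appears at level 3.

3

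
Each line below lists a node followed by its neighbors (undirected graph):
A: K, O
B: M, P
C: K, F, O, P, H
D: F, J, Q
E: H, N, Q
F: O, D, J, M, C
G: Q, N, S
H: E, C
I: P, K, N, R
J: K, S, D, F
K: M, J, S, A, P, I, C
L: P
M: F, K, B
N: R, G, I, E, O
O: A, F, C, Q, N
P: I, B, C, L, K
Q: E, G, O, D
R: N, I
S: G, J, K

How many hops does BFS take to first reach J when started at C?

2

Level 0: C
Level 1: F, H, K, O, P
Level 2: A, B, D, E, I, J, L, M, N, Q, S
Level 3: G, R
J first appears at level 2.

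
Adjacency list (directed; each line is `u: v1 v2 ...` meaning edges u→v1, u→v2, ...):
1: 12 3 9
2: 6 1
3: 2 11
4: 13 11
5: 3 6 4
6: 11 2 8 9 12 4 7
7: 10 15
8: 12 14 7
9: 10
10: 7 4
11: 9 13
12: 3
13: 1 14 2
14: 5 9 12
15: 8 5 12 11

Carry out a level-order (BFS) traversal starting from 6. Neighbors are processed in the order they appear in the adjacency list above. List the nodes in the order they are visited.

6 → 11 → 2 → 8 → 9 → 12 → 4 → 7 → 13 → 1 → 14 → 10 → 3 → 15 → 5

Visit 6; enqueue 11, 2, 8, 9, 12, 4, 7 → queue [11, 2, 8, 9, 12, 4, 7]
Visit 11; enqueue 13 → queue [2, 8, 9, 12, 4, 7, 13]
Visit 2; enqueue 1 → queue [8, 9, 12, 4, 7, 13, 1]
Visit 8; enqueue 14 → queue [9, 12, 4, 7, 13, 1, 14]
Visit 9; enqueue 10 → queue [12, 4, 7, 13, 1, 14, 10]
Visit 12; enqueue 3 → queue [4, 7, 13, 1, 14, 10, 3]
Visit 4 → queue [7, 13, 1, 14, 10, 3]
Visit 7; enqueue 15 → queue [13, 1, 14, 10, 3, 15]
Visit 13 → queue [1, 14, 10, 3, 15]
Visit 1 → queue [14, 10, 3, 15]
Visit 14; enqueue 5 → queue [10, 3, 15, 5]
Visit 10 → queue [3, 15, 5]
Visit 3 → queue [15, 5]
Visit 15 → queue [5]
Visit 5 → queue []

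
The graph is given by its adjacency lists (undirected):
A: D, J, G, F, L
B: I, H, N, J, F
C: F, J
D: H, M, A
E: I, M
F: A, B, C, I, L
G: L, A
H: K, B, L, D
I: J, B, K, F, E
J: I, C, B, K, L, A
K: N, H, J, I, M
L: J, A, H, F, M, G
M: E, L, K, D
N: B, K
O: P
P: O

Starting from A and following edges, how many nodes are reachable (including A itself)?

BFS from A visits: A, L, J, G, F, D, M, H, K, I, C, B, E, N
Reachable nodes: 14 of 16 total.

14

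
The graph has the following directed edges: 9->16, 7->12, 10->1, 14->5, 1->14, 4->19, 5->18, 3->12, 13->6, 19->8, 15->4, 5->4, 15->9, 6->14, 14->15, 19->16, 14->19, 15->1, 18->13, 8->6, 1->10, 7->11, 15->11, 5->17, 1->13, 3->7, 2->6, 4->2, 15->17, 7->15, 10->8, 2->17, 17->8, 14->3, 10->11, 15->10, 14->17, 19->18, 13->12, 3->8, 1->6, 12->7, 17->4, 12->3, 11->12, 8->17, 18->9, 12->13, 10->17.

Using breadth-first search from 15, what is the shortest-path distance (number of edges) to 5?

3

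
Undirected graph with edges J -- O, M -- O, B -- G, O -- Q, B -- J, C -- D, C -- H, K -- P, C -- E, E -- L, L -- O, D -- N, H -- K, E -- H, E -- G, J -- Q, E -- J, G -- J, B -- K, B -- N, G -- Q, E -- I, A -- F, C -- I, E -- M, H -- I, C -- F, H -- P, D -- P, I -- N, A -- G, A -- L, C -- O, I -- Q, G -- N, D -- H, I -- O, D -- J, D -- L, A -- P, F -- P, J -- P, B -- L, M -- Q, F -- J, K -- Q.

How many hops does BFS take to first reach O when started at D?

2

Level 0: D
Level 1: C, H, J, L, N, P
Level 2: A, B, E, F, G, I, K, O, Q
Level 3: M
O first appears at level 2.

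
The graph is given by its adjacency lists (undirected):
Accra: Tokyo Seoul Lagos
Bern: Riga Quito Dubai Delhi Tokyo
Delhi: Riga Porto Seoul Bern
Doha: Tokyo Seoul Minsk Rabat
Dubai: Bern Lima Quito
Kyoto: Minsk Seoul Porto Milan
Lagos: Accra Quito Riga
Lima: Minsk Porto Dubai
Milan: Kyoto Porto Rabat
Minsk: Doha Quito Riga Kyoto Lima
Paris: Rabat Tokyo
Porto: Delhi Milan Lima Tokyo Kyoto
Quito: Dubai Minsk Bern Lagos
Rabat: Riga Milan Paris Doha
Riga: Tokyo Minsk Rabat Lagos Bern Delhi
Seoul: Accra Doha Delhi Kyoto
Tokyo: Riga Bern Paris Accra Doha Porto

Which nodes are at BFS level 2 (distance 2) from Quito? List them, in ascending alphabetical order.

Level 0: Quito
Level 1: Bern, Dubai, Lagos, Minsk
Level 2: Accra, Delhi, Doha, Kyoto, Lima, Riga, Tokyo
Level 3: Milan, Paris, Porto, Rabat, Seoul

Accra, Delhi, Doha, Kyoto, Lima, Riga, Tokyo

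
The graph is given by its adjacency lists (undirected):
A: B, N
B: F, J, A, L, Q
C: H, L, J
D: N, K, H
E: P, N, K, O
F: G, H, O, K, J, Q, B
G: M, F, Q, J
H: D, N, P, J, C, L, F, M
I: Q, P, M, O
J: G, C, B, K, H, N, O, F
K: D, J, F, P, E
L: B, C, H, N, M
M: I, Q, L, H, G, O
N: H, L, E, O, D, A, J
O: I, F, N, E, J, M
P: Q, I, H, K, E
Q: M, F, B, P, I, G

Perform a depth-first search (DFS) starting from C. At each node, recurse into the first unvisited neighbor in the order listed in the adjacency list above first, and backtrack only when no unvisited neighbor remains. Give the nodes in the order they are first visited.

Visit C
C → H
H → D
D → N
N → L
L → B
B → F
F → G
G → M
M → I
I → Q
Q → P
P → K
K → J
J → O
O → E
B → A

C -> H -> D -> N -> L -> B -> F -> G -> M -> I -> Q -> P -> K -> J -> O -> E -> A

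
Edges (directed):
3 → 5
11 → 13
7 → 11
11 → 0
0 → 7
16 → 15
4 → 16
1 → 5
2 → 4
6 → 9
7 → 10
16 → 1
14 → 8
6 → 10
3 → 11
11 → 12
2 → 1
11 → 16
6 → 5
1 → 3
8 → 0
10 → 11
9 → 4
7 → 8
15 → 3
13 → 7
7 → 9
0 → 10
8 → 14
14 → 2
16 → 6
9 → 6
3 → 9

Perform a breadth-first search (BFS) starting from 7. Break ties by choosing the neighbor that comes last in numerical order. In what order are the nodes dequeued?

Visit 7; enqueue 11, 10, 9, 8 → queue [11, 10, 9, 8]
Visit 11; enqueue 16, 13, 12, 0 → queue [10, 9, 8, 16, 13, 12, 0]
Visit 10 → queue [9, 8, 16, 13, 12, 0]
Visit 9; enqueue 6, 4 → queue [8, 16, 13, 12, 0, 6, 4]
Visit 8; enqueue 14 → queue [16, 13, 12, 0, 6, 4, 14]
Visit 16; enqueue 15, 1 → queue [13, 12, 0, 6, 4, 14, 15, 1]
Visit 13 → queue [12, 0, 6, 4, 14, 15, 1]
Visit 12 → queue [0, 6, 4, 14, 15, 1]
Visit 0 → queue [6, 4, 14, 15, 1]
Visit 6; enqueue 5 → queue [4, 14, 15, 1, 5]
Visit 4 → queue [14, 15, 1, 5]
Visit 14; enqueue 2 → queue [15, 1, 5, 2]
Visit 15; enqueue 3 → queue [1, 5, 2, 3]
Visit 1 → queue [5, 2, 3]
Visit 5 → queue [2, 3]
Visit 2 → queue [3]
Visit 3 → queue []

7, 11, 10, 9, 8, 16, 13, 12, 0, 6, 4, 14, 15, 1, 5, 2, 3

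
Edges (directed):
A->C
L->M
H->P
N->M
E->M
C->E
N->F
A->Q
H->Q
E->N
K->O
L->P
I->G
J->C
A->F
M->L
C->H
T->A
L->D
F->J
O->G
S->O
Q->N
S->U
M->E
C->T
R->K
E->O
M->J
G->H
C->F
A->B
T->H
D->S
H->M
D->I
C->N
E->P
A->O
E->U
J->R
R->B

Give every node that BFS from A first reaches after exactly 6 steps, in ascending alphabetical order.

Level 0: A
Level 1: B, C, F, O, Q
Level 2: E, G, H, J, N, T
Level 3: M, P, R, U
Level 4: K, L
Level 5: D
Level 6: I, S

I, S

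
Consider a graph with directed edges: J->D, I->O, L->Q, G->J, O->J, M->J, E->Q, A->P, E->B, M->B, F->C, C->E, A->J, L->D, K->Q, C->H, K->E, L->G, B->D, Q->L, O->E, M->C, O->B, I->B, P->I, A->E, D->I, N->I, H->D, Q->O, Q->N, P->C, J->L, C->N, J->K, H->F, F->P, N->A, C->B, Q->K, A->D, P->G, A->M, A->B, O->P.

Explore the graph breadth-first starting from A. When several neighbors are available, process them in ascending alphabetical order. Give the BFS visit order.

Visit A; enqueue B, D, E, J, M, P → queue [B, D, E, J, M, P]
Visit B → queue [D, E, J, M, P]
Visit D; enqueue I → queue [E, J, M, P, I]
Visit E; enqueue Q → queue [J, M, P, I, Q]
Visit J; enqueue K, L → queue [M, P, I, Q, K, L]
Visit M; enqueue C → queue [P, I, Q, K, L, C]
Visit P; enqueue G → queue [I, Q, K, L, C, G]
Visit I; enqueue O → queue [Q, K, L, C, G, O]
Visit Q; enqueue N → queue [K, L, C, G, O, N]
Visit K → queue [L, C, G, O, N]
Visit L → queue [C, G, O, N]
Visit C; enqueue H → queue [G, O, N, H]
Visit G → queue [O, N, H]
Visit O → queue [N, H]
Visit N → queue [H]
Visit H; enqueue F → queue [F]
Visit F → queue []

A → B → D → E → J → M → P → I → Q → K → L → C → G → O → N → H → F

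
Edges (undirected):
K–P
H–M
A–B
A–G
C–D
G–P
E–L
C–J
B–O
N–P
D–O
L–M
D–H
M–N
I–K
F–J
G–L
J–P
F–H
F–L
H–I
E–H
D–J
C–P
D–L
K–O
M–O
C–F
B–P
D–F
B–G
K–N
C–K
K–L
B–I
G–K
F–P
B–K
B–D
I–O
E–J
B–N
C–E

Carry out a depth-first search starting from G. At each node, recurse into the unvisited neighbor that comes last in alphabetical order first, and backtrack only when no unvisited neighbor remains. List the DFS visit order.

G, P, N, M, O, K, L, F, J, E, H, I, B, D, C, A

Visit G
G → P
P → N
N → M
M → O
O → K
K → L
L → F
F → J
J → E
E → H
H → I
I → B
B → D
D → C
B → A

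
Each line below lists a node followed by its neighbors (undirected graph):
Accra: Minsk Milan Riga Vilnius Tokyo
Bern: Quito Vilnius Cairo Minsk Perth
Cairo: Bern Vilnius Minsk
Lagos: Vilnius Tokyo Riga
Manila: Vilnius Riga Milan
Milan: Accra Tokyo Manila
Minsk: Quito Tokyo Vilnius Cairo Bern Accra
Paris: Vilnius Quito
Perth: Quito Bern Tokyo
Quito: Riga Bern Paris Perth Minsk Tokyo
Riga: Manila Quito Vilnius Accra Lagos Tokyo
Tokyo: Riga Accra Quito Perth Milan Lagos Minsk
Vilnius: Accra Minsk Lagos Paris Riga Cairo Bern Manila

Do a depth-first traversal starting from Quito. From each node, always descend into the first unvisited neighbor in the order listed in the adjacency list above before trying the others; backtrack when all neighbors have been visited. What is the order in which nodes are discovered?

Visit Quito
Quito → Riga
Riga → Manila
Manila → Vilnius
Vilnius → Accra
Accra → Minsk
Minsk → Tokyo
Tokyo → Perth
Perth → Bern
Bern → Cairo
Tokyo → Milan
Tokyo → Lagos
Vilnius → Paris

Quito -> Riga -> Manila -> Vilnius -> Accra -> Minsk -> Tokyo -> Perth -> Bern -> Cairo -> Milan -> Lagos -> Paris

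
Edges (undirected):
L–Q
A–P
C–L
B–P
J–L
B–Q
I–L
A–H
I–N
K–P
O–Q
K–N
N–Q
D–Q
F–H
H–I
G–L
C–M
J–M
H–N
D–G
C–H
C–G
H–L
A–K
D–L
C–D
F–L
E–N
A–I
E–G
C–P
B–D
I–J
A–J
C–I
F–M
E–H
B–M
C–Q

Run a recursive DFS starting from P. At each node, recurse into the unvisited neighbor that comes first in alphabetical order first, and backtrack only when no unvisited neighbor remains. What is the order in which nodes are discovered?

Visit P
P → A
A → H
H → C
C → D
D → B
B → M
M → F
F → L
L → G
G → E
E → N
N → I
I → J
N → K
N → Q
Q → O

P A H C D B M F L G E N I J K Q O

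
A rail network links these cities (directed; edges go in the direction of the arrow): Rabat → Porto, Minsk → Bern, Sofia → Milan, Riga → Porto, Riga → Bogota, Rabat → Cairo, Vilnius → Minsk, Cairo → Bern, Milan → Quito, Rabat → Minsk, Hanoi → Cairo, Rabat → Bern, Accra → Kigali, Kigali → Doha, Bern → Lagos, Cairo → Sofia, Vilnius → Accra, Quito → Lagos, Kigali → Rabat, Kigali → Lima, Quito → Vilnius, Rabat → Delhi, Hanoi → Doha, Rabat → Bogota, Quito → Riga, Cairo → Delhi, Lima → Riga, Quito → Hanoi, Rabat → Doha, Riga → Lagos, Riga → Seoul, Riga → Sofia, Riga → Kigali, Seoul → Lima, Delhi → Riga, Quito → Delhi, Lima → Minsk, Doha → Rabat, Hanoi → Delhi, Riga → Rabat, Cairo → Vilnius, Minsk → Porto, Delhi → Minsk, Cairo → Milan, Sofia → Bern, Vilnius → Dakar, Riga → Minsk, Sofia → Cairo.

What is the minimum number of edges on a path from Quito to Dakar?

Level 0: Quito
Level 1: Delhi, Hanoi, Lagos, Riga, Vilnius
Level 2: Accra, Bogota, Cairo, Dakar, Doha, Kigali, Minsk, Porto, Rabat, Seoul, Sofia
Level 3: Bern, Lima, Milan
Dakar first appears at level 2.

2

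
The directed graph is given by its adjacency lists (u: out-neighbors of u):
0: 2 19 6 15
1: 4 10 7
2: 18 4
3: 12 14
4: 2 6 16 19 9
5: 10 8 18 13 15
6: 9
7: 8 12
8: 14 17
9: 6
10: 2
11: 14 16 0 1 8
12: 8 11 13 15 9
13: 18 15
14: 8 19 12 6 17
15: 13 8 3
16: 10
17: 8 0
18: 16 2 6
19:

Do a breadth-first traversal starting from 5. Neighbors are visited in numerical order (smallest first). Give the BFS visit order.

Visit 5; enqueue 8, 10, 13, 15, 18 → queue [8, 10, 13, 15, 18]
Visit 8; enqueue 14, 17 → queue [10, 13, 15, 18, 14, 17]
Visit 10; enqueue 2 → queue [13, 15, 18, 14, 17, 2]
Visit 13 → queue [15, 18, 14, 17, 2]
Visit 15; enqueue 3 → queue [18, 14, 17, 2, 3]
Visit 18; enqueue 6, 16 → queue [14, 17, 2, 3, 6, 16]
Visit 14; enqueue 12, 19 → queue [17, 2, 3, 6, 16, 12, 19]
Visit 17; enqueue 0 → queue [2, 3, 6, 16, 12, 19, 0]
Visit 2; enqueue 4 → queue [3, 6, 16, 12, 19, 0, 4]
Visit 3 → queue [6, 16, 12, 19, 0, 4]
Visit 6; enqueue 9 → queue [16, 12, 19, 0, 4, 9]
Visit 16 → queue [12, 19, 0, 4, 9]
Visit 12; enqueue 11 → queue [19, 0, 4, 9, 11]
Visit 19 → queue [0, 4, 9, 11]
Visit 0 → queue [4, 9, 11]
Visit 4 → queue [9, 11]
Visit 9 → queue [11]
Visit 11; enqueue 1 → queue [1]
Visit 1; enqueue 7 → queue [7]
Visit 7 → queue []

5, 8, 10, 13, 15, 18, 14, 17, 2, 3, 6, 16, 12, 19, 0, 4, 9, 11, 1, 7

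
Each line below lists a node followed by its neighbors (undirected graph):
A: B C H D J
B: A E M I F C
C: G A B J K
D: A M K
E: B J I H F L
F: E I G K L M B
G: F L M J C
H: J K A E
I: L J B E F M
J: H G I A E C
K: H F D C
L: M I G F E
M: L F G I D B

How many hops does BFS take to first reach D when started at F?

Level 0: F
Level 1: B, E, G, I, K, L, M
Level 2: A, C, D, H, J
D first appears at level 2.

2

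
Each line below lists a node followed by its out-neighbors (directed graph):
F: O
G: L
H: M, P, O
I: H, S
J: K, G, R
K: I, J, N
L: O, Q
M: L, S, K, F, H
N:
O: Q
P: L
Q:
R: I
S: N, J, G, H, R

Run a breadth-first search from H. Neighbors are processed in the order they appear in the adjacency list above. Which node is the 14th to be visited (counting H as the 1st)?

Visit H; enqueue M, P, O → queue [M, P, O]
Visit M; enqueue L, S, K, F → queue [P, O, L, S, K, F]
Visit P → queue [O, L, S, K, F]
Visit O; enqueue Q → queue [L, S, K, F, Q]
Visit L → queue [S, K, F, Q]
Visit S; enqueue N, J, G, R → queue [K, F, Q, N, J, G, R]
Visit K; enqueue I → queue [F, Q, N, J, G, R, I]
Visit F → queue [Q, N, J, G, R, I]
Visit Q → queue [N, J, G, R, I]
Visit N → queue [J, G, R, I]
Visit J → queue [G, R, I]
Visit G → queue [R, I]
Visit R → queue [I]
Visit I → queue []

Visit order: H, M, P, O, L, S, K, F, Q, N, J, G, R, I

I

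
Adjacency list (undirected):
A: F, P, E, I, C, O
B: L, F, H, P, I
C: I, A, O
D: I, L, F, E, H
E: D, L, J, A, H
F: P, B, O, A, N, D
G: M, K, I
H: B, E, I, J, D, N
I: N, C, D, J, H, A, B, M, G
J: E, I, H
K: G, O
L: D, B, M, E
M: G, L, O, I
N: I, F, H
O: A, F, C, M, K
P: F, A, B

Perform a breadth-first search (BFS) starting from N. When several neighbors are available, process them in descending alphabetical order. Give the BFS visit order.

N I H F M J G D C B A E P O L K

Visit N; enqueue I, H, F → queue [I, H, F]
Visit I; enqueue M, J, G, D, C, B, A → queue [H, F, M, J, G, D, C, B, A]
Visit H; enqueue E → queue [F, M, J, G, D, C, B, A, E]
Visit F; enqueue P, O → queue [M, J, G, D, C, B, A, E, P, O]
Visit M; enqueue L → queue [J, G, D, C, B, A, E, P, O, L]
Visit J → queue [G, D, C, B, A, E, P, O, L]
Visit G; enqueue K → queue [D, C, B, A, E, P, O, L, K]
Visit D → queue [C, B, A, E, P, O, L, K]
Visit C → queue [B, A, E, P, O, L, K]
Visit B → queue [A, E, P, O, L, K]
Visit A → queue [E, P, O, L, K]
Visit E → queue [P, O, L, K]
Visit P → queue [O, L, K]
Visit O → queue [L, K]
Visit L → queue [K]
Visit K → queue []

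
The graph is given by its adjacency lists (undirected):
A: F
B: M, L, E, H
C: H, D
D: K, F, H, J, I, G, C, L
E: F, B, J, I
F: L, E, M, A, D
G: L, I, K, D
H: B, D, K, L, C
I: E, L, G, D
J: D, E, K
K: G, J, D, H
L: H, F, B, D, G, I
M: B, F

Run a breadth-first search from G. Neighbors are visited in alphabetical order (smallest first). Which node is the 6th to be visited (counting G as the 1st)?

Visit G; enqueue D, I, K, L → queue [D, I, K, L]
Visit D; enqueue C, F, H, J → queue [I, K, L, C, F, H, J]
Visit I; enqueue E → queue [K, L, C, F, H, J, E]
Visit K → queue [L, C, F, H, J, E]
Visit L; enqueue B → queue [C, F, H, J, E, B]
Visit C → queue [F, H, J, E, B]
Visit F; enqueue A, M → queue [H, J, E, B, A, M]
Visit H → queue [J, E, B, A, M]
Visit J → queue [E, B, A, M]
Visit E → queue [B, A, M]
Visit B → queue [A, M]
Visit A → queue [M]
Visit M → queue []

Visit order: G, D, I, K, L, C, F, H, J, E, B, A, M

C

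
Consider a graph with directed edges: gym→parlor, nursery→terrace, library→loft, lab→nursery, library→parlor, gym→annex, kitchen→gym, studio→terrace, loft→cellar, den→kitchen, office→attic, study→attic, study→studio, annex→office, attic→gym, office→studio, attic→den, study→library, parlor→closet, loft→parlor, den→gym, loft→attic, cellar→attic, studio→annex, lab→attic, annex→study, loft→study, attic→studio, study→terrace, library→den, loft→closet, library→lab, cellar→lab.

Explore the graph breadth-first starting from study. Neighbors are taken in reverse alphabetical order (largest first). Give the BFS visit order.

study -> terrace -> studio -> library -> attic -> annex -> parlor -> loft -> lab -> den -> gym -> office -> closet -> cellar -> nursery -> kitchen

Visit study; enqueue terrace, studio, library, attic → queue [terrace, studio, library, attic]
Visit terrace → queue [studio, library, attic]
Visit studio; enqueue annex → queue [library, attic, annex]
Visit library; enqueue parlor, loft, lab, den → queue [attic, annex, parlor, loft, lab, den]
Visit attic; enqueue gym → queue [annex, parlor, loft, lab, den, gym]
Visit annex; enqueue office → queue [parlor, loft, lab, den, gym, office]
Visit parlor; enqueue closet → queue [loft, lab, den, gym, office, closet]
Visit loft; enqueue cellar → queue [lab, den, gym, office, closet, cellar]
Visit lab; enqueue nursery → queue [den, gym, office, closet, cellar, nursery]
Visit den; enqueue kitchen → queue [gym, office, closet, cellar, nursery, kitchen]
Visit gym → queue [office, closet, cellar, nursery, kitchen]
Visit office → queue [closet, cellar, nursery, kitchen]
Visit closet → queue [cellar, nursery, kitchen]
Visit cellar → queue [nursery, kitchen]
Visit nursery → queue [kitchen]
Visit kitchen → queue []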